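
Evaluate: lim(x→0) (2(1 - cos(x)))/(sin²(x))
This is a 0/0 indeterminate form.

Apply L'Hôpital's rule: differentiate numerator and denominator separately.
  f(x) = 2 - 2·cos(x)   ⇒   f'(x) = 2·sin(x)
  g(x) = sin(x)^2   ⇒   g'(x) = 2·sin(x)·cos(x)
  lim(x→0) f'(x)/g'(x) = lim(x→0) (2·sin(x))/(2·sin(x)·cos(x))
  = 1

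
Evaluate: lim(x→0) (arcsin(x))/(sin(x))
This is a 0/0 indeterminate form.

Apply L'Hôpital's rule: differentiate numerator and denominator separately.
  f(x) = asin(x)   ⇒   f'(x) = 1/sqrt(1 - x^2)
  g(x) = sin(x)   ⇒   g'(x) = cos(x)
  lim(x→0) f'(x)/g'(x) = lim(x→0) (1/sqrt(1 - x^2))/(cos(x))
  = 1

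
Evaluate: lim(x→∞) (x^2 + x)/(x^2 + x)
This is an ∞/∞ indeterminate form.

Apply L'Hôpital's rule: differentiate numerator and denominator separately.
  f(x) = x^2 + x   ⇒   f'(x) = 2·x + 1
  g(x) = x^2 + x   ⇒   g'(x) = 2·x + 1
  lim(x→∞) f'(x)/g'(x) = lim(x→∞) (2·x + 1)/(2·x + 1)
  = 1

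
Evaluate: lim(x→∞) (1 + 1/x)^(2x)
This is an exponential indeterminate form.

For exponential indeterminate forms, take the natural log:
  Let L = lim(x→∞) (1 + 1/x)^(2x)
  Then ln(L) = lim(x→∞) [exponent × ln(base)]
  Evaluate using L'Hôpital or standard limits, then exponentiate.
  L = e²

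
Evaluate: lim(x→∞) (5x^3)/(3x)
This is an ∞/∞ indeterminate form.

Apply L'Hôpital's rule: differentiate numerator and denominator separately.
  f(x) = 5·x^3   ⇒   f'(x) = 15·x^2
  g(x) = 3·x   ⇒   g'(x) = 3
  lim(x→∞) f'(x)/g'(x) = lim(x→∞) (15·x^2)/(3)
  = ∞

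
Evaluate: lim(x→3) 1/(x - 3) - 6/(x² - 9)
This is an ∞-∞ indeterminate form.

Combine fractions or rationalize to convert ∞-∞ to 0/0 form:
  lim(x→3) 1/(x - 3) - 6/(x² - 9) = 1/6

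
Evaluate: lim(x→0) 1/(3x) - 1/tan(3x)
This is an ∞-∞ indeterminate form.

Combine fractions or rationalize to convert ∞-∞ to 0/0 form:
  lim(x→0) 1/(3x) - 1/tan(3x) = 0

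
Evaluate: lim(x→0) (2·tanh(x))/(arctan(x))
This is a 0/0 indeterminate form.

Apply L'Hôpital's rule: differentiate numerator and denominator separately.
  f(x) = 2·tanh(x)   ⇒   f'(x) = 2 - 2·tanh(x)^2
  g(x) = atan(x)   ⇒   g'(x) = 1/(x^2 + 1)
  lim(x→0) f'(x)/g'(x) = lim(x→0) (2 - 2·tanh(x)^2)/(1/(x^2 + 1))
  = 2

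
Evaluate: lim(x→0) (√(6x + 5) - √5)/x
This is a standard limit.

Factor or rationalize the expression:
  lim(x→0) (√(6x + 5) - √5)/x = 3·sqrt(5)/5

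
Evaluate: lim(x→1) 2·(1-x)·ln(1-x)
This is a 0·∞ indeterminate form.

Rewrite 0·∞ as a quotient (0/0 or ∞/∞ form), then apply L'Hôpital's rule:
  lim(x→1) 2·(1-x)·ln(1-x) = 0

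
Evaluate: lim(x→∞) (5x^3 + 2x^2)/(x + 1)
This is an ∞/∞ indeterminate form.

Apply L'Hôpital's rule: differentiate numerator and denominator separately.
  f(x) = 5·x^3 + 2·x^2   ⇒   f'(x) = 15·x^2 + 4·x
  g(x) = x + 1   ⇒   g'(x) = 1
  lim(x→∞) f'(x)/g'(x) = lim(x→∞) (15·x^2 + 4·x)/(1)
  = ∞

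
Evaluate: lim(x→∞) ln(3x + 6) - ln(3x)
This is an ∞-∞ indeterminate form.

Combine fractions or rationalize to convert ∞-∞ to 0/0 form:
  lim(x→∞) ln(3x + 6) - ln(3x) = 0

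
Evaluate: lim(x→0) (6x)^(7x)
This is an exponential indeterminate form.

For exponential indeterminate forms, take the natural log:
  Let L = lim(x→0) (6x)^(7x)
  Then ln(L) = lim(x→0) [exponent × ln(base)]
  Evaluate using L'Hôpital or standard limits, then exponentiate.
  L = 1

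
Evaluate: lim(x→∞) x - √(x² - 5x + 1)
This is an ∞-∞ indeterminate form.

Combine fractions or rationalize to convert ∞-∞ to 0/0 form:
  lim(x→∞) x - √(x² - 5x + 1) = 5/2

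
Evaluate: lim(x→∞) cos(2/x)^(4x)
This is an exponential indeterminate form.

For exponential indeterminate forms, take the natural log:
  Let L = lim(x→∞) cos(2/x)^(4x)
  Then ln(L) = lim(x→∞) [exponent × ln(base)]
  Evaluate using L'Hôpital or standard limits, then exponentiate.
  L = 1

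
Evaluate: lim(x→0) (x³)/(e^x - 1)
This is a 0/0 indeterminate form.

Apply L'Hôpital's rule: differentiate numerator and denominator separately.
  f(x) = x^3   ⇒   f'(x) = 3·x^2
  g(x) = e^(x) - 1   ⇒   g'(x) = e^(x)
  lim(x→0) f'(x)/g'(x) = lim(x→0) (3·x^2)/(e^(x))
  = 0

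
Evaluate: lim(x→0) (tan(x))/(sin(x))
This is a 0/0 indeterminate form.

Apply L'Hôpital's rule: differentiate numerator and denominator separately.
  f(x) = tan(x)   ⇒   f'(x) = tan(x)^2 + 1
  g(x) = sin(x)   ⇒   g'(x) = cos(x)
  lim(x→0) f'(x)/g'(x) = lim(x→0) (tan(x)^2 + 1)/(cos(x))
  = 1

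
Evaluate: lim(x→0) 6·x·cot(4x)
This is a 0·∞ indeterminate form.

Rewrite 0·∞ as a quotient (0/0 or ∞/∞ form), then apply L'Hôpital's rule:
  lim(x→0) 6·x·cot(4x) = 3/2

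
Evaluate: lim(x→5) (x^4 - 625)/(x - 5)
This is a standard limit.

Factor or rationalize the expression:
  lim(x→5) (x^4 - 625)/(x - 5) = 500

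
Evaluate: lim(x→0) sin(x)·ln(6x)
This is a 0·∞ indeterminate form.

Rewrite 0·∞ as a quotient (0/0 or ∞/∞ form), then apply L'Hôpital's rule:
  lim(x→0) sin(x)·ln(6x) = 0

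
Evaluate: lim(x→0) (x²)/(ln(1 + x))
This is a 0/0 indeterminate form.

Apply L'Hôpital's rule: differentiate numerator and denominator separately.
  f(x) = x^2   ⇒   f'(x) = 2·x
  g(x) = ln(x + 1)   ⇒   g'(x) = 1/(x + 1)
  lim(x→0) f'(x)/g'(x) = lim(x→0) (2·x)/(1/(x + 1))
  = 0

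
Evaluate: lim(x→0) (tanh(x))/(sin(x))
This is a 0/0 indeterminate form.

Apply L'Hôpital's rule: differentiate numerator and denominator separately.
  f(x) = tanh(x)   ⇒   f'(x) = 1 - tanh(x)^2
  g(x) = sin(x)   ⇒   g'(x) = cos(x)
  lim(x→0) f'(x)/g'(x) = lim(x→0) (1 - tanh(x)^2)/(cos(x))
  = 1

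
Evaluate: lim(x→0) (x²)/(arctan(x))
This is a 0/0 indeterminate form.

Apply L'Hôpital's rule: differentiate numerator and denominator separately.
  f(x) = x^2   ⇒   f'(x) = 2·x
  g(x) = atan(x)   ⇒   g'(x) = 1/(x^2 + 1)
  lim(x→0) f'(x)/g'(x) = lim(x→0) (2·x)/(1/(x^2 + 1))
  = 0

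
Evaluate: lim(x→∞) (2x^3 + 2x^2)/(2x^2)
This is an ∞/∞ indeterminate form.

Apply L'Hôpital's rule: differentiate numerator and denominator separately.
  f(x) = 2·x^3 + 2·x^2   ⇒   f'(x) = 6·x^2 + 4·x
  g(x) = 2·x^2   ⇒   g'(x) = 4·x
  lim(x→∞) f'(x)/g'(x) = lim(x→∞) (6·x^2 + 4·x)/(4·x)
  = ∞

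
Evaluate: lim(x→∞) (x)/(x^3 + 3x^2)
This is an ∞/∞ indeterminate form.

Apply L'Hôpital's rule: differentiate numerator and denominator separately.
  f(x) = x   ⇒   f'(x) = 1
  g(x) = x^3 + 3·x^2   ⇒   g'(x) = 3·x^2 + 6·x
  lim(x→∞) f'(x)/g'(x) = lim(x→∞) (1)/(3·x^2 + 6·x)
  = 0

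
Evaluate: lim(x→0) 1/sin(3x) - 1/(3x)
This is an ∞-∞ indeterminate form.

Combine fractions or rationalize to convert ∞-∞ to 0/0 form:
  lim(x→0) 1/sin(3x) - 1/(3x) = 0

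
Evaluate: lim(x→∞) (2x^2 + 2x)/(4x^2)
This is an ∞/∞ indeterminate form.

Apply L'Hôpital's rule: differentiate numerator and denominator separately.
  f(x) = 2·x^2 + 2·x   ⇒   f'(x) = 4·x + 2
  g(x) = 4·x^2   ⇒   g'(x) = 8·x
  lim(x→∞) f'(x)/g'(x) = lim(x→∞) (4·x + 2)/(8·x)
  = 1/2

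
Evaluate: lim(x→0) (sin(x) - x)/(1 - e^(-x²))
This is a 0/0 indeterminate form.

Apply L'Hôpital's rule: differentiate numerator and denominator separately.
  f(x) = -x + sin(x)   ⇒   f'(x) = cos(x) - 1
  g(x) = 1 - e^(-x^2)   ⇒   g'(x) = 2·x·e^(-x^2)
  lim(x→0) f'(x)/g'(x) = lim(x→0) (cos(x) - 1)/(2·x·e^(-x^2))
  = 0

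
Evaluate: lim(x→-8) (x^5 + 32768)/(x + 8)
This is a standard limit.

Factor or rationalize the expression:
  lim(x→-8) (x^5 + 32768)/(x + 8) = 20480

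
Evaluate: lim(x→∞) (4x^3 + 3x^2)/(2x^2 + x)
This is an ∞/∞ indeterminate form.

Apply L'Hôpital's rule: differentiate numerator and denominator separately.
  f(x) = 4·x^3 + 3·x^2   ⇒   f'(x) = 12·x^2 + 6·x
  g(x) = 2·x^2 + x   ⇒   g'(x) = 4·x + 1
  lim(x→∞) f'(x)/g'(x) = lim(x→∞) (12·x^2 + 6·x)/(4·x + 1)
  = ∞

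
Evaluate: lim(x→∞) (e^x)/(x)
This is an ∞/∞ indeterminate form.

Apply L'Hôpital's rule: differentiate numerator and denominator separately.
  f(x) = e^(x)   ⇒   f'(x) = e^(x)
  g(x) = x   ⇒   g'(x) = 1
  lim(x→∞) f'(x)/g'(x) = lim(x→∞) (e^(x))/(1)
  = ∞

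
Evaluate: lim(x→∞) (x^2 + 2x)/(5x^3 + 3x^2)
This is an ∞/∞ indeterminate form.

Apply L'Hôpital's rule: differentiate numerator and denominator separately.
  f(x) = x^2 + 2·x   ⇒   f'(x) = 2·x + 2
  g(x) = 5·x^3 + 3·x^2   ⇒   g'(x) = 15·x^2 + 6·x
  lim(x→∞) f'(x)/g'(x) = lim(x→∞) (2·x + 2)/(15·x^2 + 6·x)
  = 0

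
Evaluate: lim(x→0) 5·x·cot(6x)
This is a 0·∞ indeterminate form.

Rewrite 0·∞ as a quotient (0/0 or ∞/∞ form), then apply L'Hôpital's rule:
  lim(x→0) 5·x·cot(6x) = 5/6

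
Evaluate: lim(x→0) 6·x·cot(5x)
This is a 0·∞ indeterminate form.

Rewrite 0·∞ as a quotient (0/0 or ∞/∞ form), then apply L'Hôpital's rule:
  lim(x→0) 6·x·cot(5x) = 6/5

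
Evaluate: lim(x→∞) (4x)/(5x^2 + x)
This is an ∞/∞ indeterminate form.

Apply L'Hôpital's rule: differentiate numerator and denominator separately.
  f(x) = 4·x   ⇒   f'(x) = 4
  g(x) = 5·x^2 + x   ⇒   g'(x) = 10·x + 1
  lim(x→∞) f'(x)/g'(x) = lim(x→∞) (4)/(10·x + 1)
  = 0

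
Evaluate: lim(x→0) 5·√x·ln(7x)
This is a 0·∞ indeterminate form.

Rewrite 0·∞ as a quotient (0/0 or ∞/∞ form), then apply L'Hôpital's rule:
  lim(x→0) 5·√x·ln(7x) = 0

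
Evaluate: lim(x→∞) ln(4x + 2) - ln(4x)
This is an ∞-∞ indeterminate form.

Combine fractions or rationalize to convert ∞-∞ to 0/0 form:
  lim(x→∞) ln(4x + 2) - ln(4x) = 0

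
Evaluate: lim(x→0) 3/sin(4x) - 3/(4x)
This is an ∞-∞ indeterminate form.

Combine fractions or rationalize to convert ∞-∞ to 0/0 form:
  lim(x→0) 3/sin(4x) - 3/(4x) = 0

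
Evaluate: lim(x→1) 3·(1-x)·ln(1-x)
This is a 0·∞ indeterminate form.

Rewrite 0·∞ as a quotient (0/0 or ∞/∞ form), then apply L'Hôpital's rule:
  lim(x→1) 3·(1-x)·ln(1-x) = 0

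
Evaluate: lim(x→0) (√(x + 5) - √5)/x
This is a standard limit.

Factor or rationalize the expression:
  lim(x→0) (√(x + 5) - √5)/x = sqrt(5)/10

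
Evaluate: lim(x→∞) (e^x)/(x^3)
This is an ∞/∞ indeterminate form.

Apply L'Hôpital's rule: differentiate numerator and denominator separately.
  f(x) = e^(x)   ⇒   f'(x) = e^(x)
  g(x) = x^3   ⇒   g'(x) = 3·x^2
  lim(x→∞) f'(x)/g'(x) = lim(x→∞) (e^(x))/(3·x^2)
  = ∞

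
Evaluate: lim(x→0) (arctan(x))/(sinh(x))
This is a 0/0 indeterminate form.

Apply L'Hôpital's rule: differentiate numerator and denominator separately.
  f(x) = atan(x)   ⇒   f'(x) = 1/(x^2 + 1)
  g(x) = sinh(x)   ⇒   g'(x) = cosh(x)
  lim(x→0) f'(x)/g'(x) = lim(x→0) (1/(x^2 + 1))/(cosh(x))
  = 1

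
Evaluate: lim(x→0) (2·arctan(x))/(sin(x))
This is a 0/0 indeterminate form.

Apply L'Hôpital's rule: differentiate numerator and denominator separately.
  f(x) = 2·atan(x)   ⇒   f'(x) = 2/(x^2 + 1)
  g(x) = sin(x)   ⇒   g'(x) = cos(x)
  lim(x→0) f'(x)/g'(x) = lim(x→0) (2/(x^2 + 1))/(cos(x))
  = 2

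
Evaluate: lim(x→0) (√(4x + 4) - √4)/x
This is a standard limit.

Factor or rationalize the expression:
  lim(x→0) (√(4x + 4) - √4)/x = 1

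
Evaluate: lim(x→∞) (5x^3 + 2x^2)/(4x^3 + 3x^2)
This is an ∞/∞ indeterminate form.

Apply L'Hôpital's rule: differentiate numerator and denominator separately.
  f(x) = 5·x^3 + 2·x^2   ⇒   f'(x) = 15·x^2 + 4·x
  g(x) = 4·x^3 + 3·x^2   ⇒   g'(x) = 12·x^2 + 6·x
  lim(x→∞) f'(x)/g'(x) = lim(x→∞) (15·x^2 + 4·x)/(12·x^2 + 6·x)
  = 5/4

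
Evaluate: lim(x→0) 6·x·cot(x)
This is a 0·∞ indeterminate form.

Rewrite 0·∞ as a quotient (0/0 or ∞/∞ form), then apply L'Hôpital's rule:
  lim(x→0) 6·x·cot(x) = 6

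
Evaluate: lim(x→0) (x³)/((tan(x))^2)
This is a 0/0 indeterminate form.

Apply L'Hôpital's rule: differentiate numerator and denominator separately.
  f(x) = x^3   ⇒   f'(x) = 3·x^2
  g(x) = tan(x)^2   ⇒   g'(x) = (2·tan(x)^2 + 2)·tan(x)
  lim(x→0) f'(x)/g'(x) = lim(x→0) (3·x^2)/((2·tan(x)^2 + 2)·tan(x))
  = 0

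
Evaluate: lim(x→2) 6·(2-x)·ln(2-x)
This is a 0·∞ indeterminate form.

Rewrite 0·∞ as a quotient (0/0 or ∞/∞ form), then apply L'Hôpital's rule:
  lim(x→2) 6·(2-x)·ln(2-x) = 0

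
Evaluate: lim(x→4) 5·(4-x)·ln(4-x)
This is a 0·∞ indeterminate form.

Rewrite 0·∞ as a quotient (0/0 or ∞/∞ form), then apply L'Hôpital's rule:
  lim(x→4) 5·(4-x)·ln(4-x) = 0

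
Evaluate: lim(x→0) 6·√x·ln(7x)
This is a 0·∞ indeterminate form.

Rewrite 0·∞ as a quotient (0/0 or ∞/∞ form), then apply L'Hôpital's rule:
  lim(x→0) 6·√x·ln(7x) = 0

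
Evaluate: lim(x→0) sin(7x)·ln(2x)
This is a 0·∞ indeterminate form.

Rewrite 0·∞ as a quotient (0/0 or ∞/∞ form), then apply L'Hôpital's rule:
  lim(x→0) sin(7x)·ln(2x) = 0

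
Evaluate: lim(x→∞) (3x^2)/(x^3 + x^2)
This is an ∞/∞ indeterminate form.

Apply L'Hôpital's rule: differentiate numerator and denominator separately.
  f(x) = 3·x^2   ⇒   f'(x) = 6·x
  g(x) = x^3 + x^2   ⇒   g'(x) = 3·x^2 + 2·x
  lim(x→∞) f'(x)/g'(x) = lim(x→∞) (6·x)/(3·x^2 + 2·x)
  = 0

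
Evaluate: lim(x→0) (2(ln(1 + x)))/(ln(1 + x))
This is a 0/0 indeterminate form.

Apply L'Hôpital's rule: differentiate numerator and denominator separately.
  f(x) = 2·ln(x + 1)   ⇒   f'(x) = 2/(x + 1)
  g(x) = ln(x + 1)   ⇒   g'(x) = 1/(x + 1)
  lim(x→0) f'(x)/g'(x) = lim(x→0) (2/(x + 1))/(1/(x + 1))
  = 2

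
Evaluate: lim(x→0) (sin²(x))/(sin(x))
This is a 0/0 indeterminate form.

Apply L'Hôpital's rule: differentiate numerator and denominator separately.
  f(x) = sin(x)^2   ⇒   f'(x) = 2·sin(x)·cos(x)
  g(x) = sin(x)   ⇒   g'(x) = cos(x)
  lim(x→0) f'(x)/g'(x) = lim(x→0) (2·sin(x)·cos(x))/(cos(x))
  = 0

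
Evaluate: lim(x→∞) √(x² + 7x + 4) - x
This is an ∞-∞ indeterminate form.

Combine fractions or rationalize to convert ∞-∞ to 0/0 form:
  lim(x→∞) √(x² + 7x + 4) - x = 7/2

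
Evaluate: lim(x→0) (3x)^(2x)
This is an exponential indeterminate form.

For exponential indeterminate forms, take the natural log:
  Let L = lim(x→0) (3x)^(2x)
  Then ln(L) = lim(x→0) [exponent × ln(base)]
  Evaluate using L'Hôpital or standard limits, then exponentiate.
  L = 1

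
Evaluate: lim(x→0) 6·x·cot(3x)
This is a 0·∞ indeterminate form.

Rewrite 0·∞ as a quotient (0/0 or ∞/∞ form), then apply L'Hôpital's rule:
  lim(x→0) 6·x·cot(3x) = 2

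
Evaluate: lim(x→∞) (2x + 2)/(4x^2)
This is an ∞/∞ indeterminate form.

Apply L'Hôpital's rule: differentiate numerator and denominator separately.
  f(x) = 2·x + 2   ⇒   f'(x) = 2
  g(x) = 4·x^2   ⇒   g'(x) = 8·x
  lim(x→∞) f'(x)/g'(x) = lim(x→∞) (2)/(8·x)
  = 0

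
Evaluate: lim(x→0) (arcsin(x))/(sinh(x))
This is a 0/0 indeterminate form.

Apply L'Hôpital's rule: differentiate numerator and denominator separately.
  f(x) = asin(x)   ⇒   f'(x) = 1/sqrt(1 - x^2)
  g(x) = sinh(x)   ⇒   g'(x) = cosh(x)
  lim(x→0) f'(x)/g'(x) = lim(x→0) (1/sqrt(1 - x^2))/(cosh(x))
  = 1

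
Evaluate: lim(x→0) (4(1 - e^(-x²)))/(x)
This is a 0/0 indeterminate form.

Apply L'Hôpital's rule: differentiate numerator and denominator separately.
  f(x) = 4 - 4·e^(-x^2)   ⇒   f'(x) = 8·x·e^(-x^2)
  g(x) = x   ⇒   g'(x) = 1
  lim(x→0) f'(x)/g'(x) = lim(x→0) (8·x·e^(-x^2))/(1)
  = 0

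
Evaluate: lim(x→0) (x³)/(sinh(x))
This is a 0/0 indeterminate form.

Apply L'Hôpital's rule: differentiate numerator and denominator separately.
  f(x) = x^3   ⇒   f'(x) = 3·x^2
  g(x) = sinh(x)   ⇒   g'(x) = cosh(x)
  lim(x→0) f'(x)/g'(x) = lim(x→0) (3·x^2)/(cosh(x))
  = 0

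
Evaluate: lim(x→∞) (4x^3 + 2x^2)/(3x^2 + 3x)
This is an ∞/∞ indeterminate form.

Apply L'Hôpital's rule: differentiate numerator and denominator separately.
  f(x) = 4·x^3 + 2·x^2   ⇒   f'(x) = 12·x^2 + 4·x
  g(x) = 3·x^2 + 3·x   ⇒   g'(x) = 6·x + 3
  lim(x→∞) f'(x)/g'(x) = lim(x→∞) (12·x^2 + 4·x)/(6·x + 3)
  = ∞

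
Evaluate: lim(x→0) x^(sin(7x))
This is an exponential indeterminate form.

For exponential indeterminate forms, take the natural log:
  Let L = lim(x→0) x^(sin(7x))
  Then ln(L) = lim(x→0) [exponent × ln(base)]
  Evaluate using L'Hôpital or standard limits, then exponentiate.
  L = 1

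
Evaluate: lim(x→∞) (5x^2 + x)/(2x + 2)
This is an ∞/∞ indeterminate form.

Apply L'Hôpital's rule: differentiate numerator and denominator separately.
  f(x) = 5·x^2 + x   ⇒   f'(x) = 10·x + 1
  g(x) = 2·x + 2   ⇒   g'(x) = 2
  lim(x→∞) f'(x)/g'(x) = lim(x→∞) (10·x + 1)/(2)
  = ∞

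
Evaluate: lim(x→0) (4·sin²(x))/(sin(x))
This is a 0/0 indeterminate form.

Apply L'Hôpital's rule: differentiate numerator and denominator separately.
  f(x) = 4·sin(x)^2   ⇒   f'(x) = 8·sin(x)·cos(x)
  g(x) = sin(x)   ⇒   g'(x) = cos(x)
  lim(x→0) f'(x)/g'(x) = lim(x→0) (8·sin(x)·cos(x))/(cos(x))
  = 0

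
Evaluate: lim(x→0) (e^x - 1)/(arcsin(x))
This is a 0/0 indeterminate form.

Apply L'Hôpital's rule: differentiate numerator and denominator separately.
  f(x) = e^(x) - 1   ⇒   f'(x) = e^(x)
  g(x) = asin(x)   ⇒   g'(x) = 1/sqrt(1 - x^2)
  lim(x→0) f'(x)/g'(x) = lim(x→0) (e^(x))/(1/sqrt(1 - x^2))
  = 1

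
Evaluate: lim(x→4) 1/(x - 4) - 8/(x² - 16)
This is an ∞-∞ indeterminate form.

Combine fractions or rationalize to convert ∞-∞ to 0/0 form:
  lim(x→4) 1/(x - 4) - 8/(x² - 16) = 1/8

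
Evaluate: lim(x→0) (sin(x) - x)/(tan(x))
This is a 0/0 indeterminate form.

Apply L'Hôpital's rule: differentiate numerator and denominator separately.
  f(x) = -x + sin(x)   ⇒   f'(x) = cos(x) - 1
  g(x) = tan(x)   ⇒   g'(x) = tan(x)^2 + 1
  lim(x→0) f'(x)/g'(x) = lim(x→0) (cos(x) - 1)/(tan(x)^2 + 1)
  = 0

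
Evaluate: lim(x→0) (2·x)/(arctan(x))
This is a 0/0 indeterminate form.

Apply L'Hôpital's rule: differentiate numerator and denominator separately.
  f(x) = 2·x   ⇒   f'(x) = 2
  g(x) = atan(x)   ⇒   g'(x) = 1/(x^2 + 1)
  lim(x→0) f'(x)/g'(x) = lim(x→0) (2)/(1/(x^2 + 1))
  = 2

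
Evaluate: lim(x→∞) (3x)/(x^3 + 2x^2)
This is an ∞/∞ indeterminate form.

Apply L'Hôpital's rule: differentiate numerator and denominator separately.
  f(x) = 3·x   ⇒   f'(x) = 3
  g(x) = x^3 + 2·x^2   ⇒   g'(x) = 3·x^2 + 4·x
  lim(x→∞) f'(x)/g'(x) = lim(x→∞) (3)/(3·x^2 + 4·x)
  = 0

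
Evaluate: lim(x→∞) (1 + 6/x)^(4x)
This is an exponential indeterminate form.

For exponential indeterminate forms, take the natural log:
  Let L = lim(x→∞) (1 + 6/x)^(4x)
  Then ln(L) = lim(x→∞) [exponent × ln(base)]
  Evaluate using L'Hôpital or standard limits, then exponentiate.
  L = e^(24)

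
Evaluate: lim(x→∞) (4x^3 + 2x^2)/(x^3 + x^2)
This is an ∞/∞ indeterminate form.

Apply L'Hôpital's rule: differentiate numerator and denominator separately.
  f(x) = 4·x^3 + 2·x^2   ⇒   f'(x) = 12·x^2 + 4·x
  g(x) = x^3 + x^2   ⇒   g'(x) = 3·x^2 + 2·x
  lim(x→∞) f'(x)/g'(x) = lim(x→∞) (12·x^2 + 4·x)/(3·x^2 + 2·x)
  = 4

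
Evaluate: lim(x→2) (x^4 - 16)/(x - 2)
This is a standard limit.

Factor or rationalize the expression:
  lim(x→2) (x^4 - 16)/(x - 2) = 32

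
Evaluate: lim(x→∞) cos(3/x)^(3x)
This is an exponential indeterminate form.

For exponential indeterminate forms, take the natural log:
  Let L = lim(x→∞) cos(3/x)^(3x)
  Then ln(L) = lim(x→∞) [exponent × ln(base)]
  Evaluate using L'Hôpital or standard limits, then exponentiate.
  L = 1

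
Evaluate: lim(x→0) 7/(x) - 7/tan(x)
This is an ∞-∞ indeterminate form.

Combine fractions or rationalize to convert ∞-∞ to 0/0 form:
  lim(x→0) 7/(x) - 7/tan(x) = 0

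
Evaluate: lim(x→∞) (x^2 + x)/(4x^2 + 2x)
This is an ∞/∞ indeterminate form.

Apply L'Hôpital's rule: differentiate numerator and denominator separately.
  f(x) = x^2 + x   ⇒   f'(x) = 2·x + 1
  g(x) = 4·x^2 + 2·x   ⇒   g'(x) = 8·x + 2
  lim(x→∞) f'(x)/g'(x) = lim(x→∞) (2·x + 1)/(8·x + 2)
  = 1/4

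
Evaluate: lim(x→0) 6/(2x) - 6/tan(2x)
This is an ∞-∞ indeterminate form.

Combine fractions or rationalize to convert ∞-∞ to 0/0 form:
  lim(x→0) 6/(2x) - 6/tan(2x) = 0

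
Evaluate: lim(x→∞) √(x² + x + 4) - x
This is an ∞-∞ indeterminate form.

Combine fractions or rationalize to convert ∞-∞ to 0/0 form:
  lim(x→∞) √(x² + x + 4) - x = 1/2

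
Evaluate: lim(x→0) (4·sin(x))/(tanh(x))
This is a 0/0 indeterminate form.

Apply L'Hôpital's rule: differentiate numerator and denominator separately.
  f(x) = 4·sin(x)   ⇒   f'(x) = 4·cos(x)
  g(x) = tanh(x)   ⇒   g'(x) = 1 - tanh(x)^2
  lim(x→0) f'(x)/g'(x) = lim(x→0) (4·cos(x))/(1 - tanh(x)^2)
  = 4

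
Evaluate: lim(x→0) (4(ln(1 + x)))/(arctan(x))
This is a 0/0 indeterminate form.

Apply L'Hôpital's rule: differentiate numerator and denominator separately.
  f(x) = 4·ln(x + 1)   ⇒   f'(x) = 4/(x + 1)
  g(x) = atan(x)   ⇒   g'(x) = 1/(x^2 + 1)
  lim(x→0) f'(x)/g'(x) = lim(x→0) (4/(x + 1))/(1/(x^2 + 1))
  = 4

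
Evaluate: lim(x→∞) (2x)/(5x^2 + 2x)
This is an ∞/∞ indeterminate form.

Apply L'Hôpital's rule: differentiate numerator and denominator separately.
  f(x) = 2·x   ⇒   f'(x) = 2
  g(x) = 5·x^2 + 2·x   ⇒   g'(x) = 10·x + 2
  lim(x→∞) f'(x)/g'(x) = lim(x→∞) (2)/(10·x + 2)
  = 0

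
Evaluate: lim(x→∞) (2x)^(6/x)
This is an exponential indeterminate form.

For exponential indeterminate forms, take the natural log:
  Let L = lim(x→∞) (2x)^(6/x)
  Then ln(L) = lim(x→∞) [exponent × ln(base)]
  Evaluate using L'Hôpital or standard limits, then exponentiate.
  L = 1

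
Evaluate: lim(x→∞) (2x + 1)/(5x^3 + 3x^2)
This is an ∞/∞ indeterminate form.

Apply L'Hôpital's rule: differentiate numerator and denominator separately.
  f(x) = 2·x + 1   ⇒   f'(x) = 2
  g(x) = 5·x^3 + 3·x^2   ⇒   g'(x) = 15·x^2 + 6·x
  lim(x→∞) f'(x)/g'(x) = lim(x→∞) (2)/(15·x^2 + 6·x)
  = 0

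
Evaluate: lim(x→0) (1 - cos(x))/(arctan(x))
This is a 0/0 indeterminate form.

Apply L'Hôpital's rule: differentiate numerator and denominator separately.
  f(x) = 1 - cos(x)   ⇒   f'(x) = sin(x)
  g(x) = atan(x)   ⇒   g'(x) = 1/(x^2 + 1)
  lim(x→0) f'(x)/g'(x) = lim(x→0) (sin(x))/(1/(x^2 + 1))
  = 0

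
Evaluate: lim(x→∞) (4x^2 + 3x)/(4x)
This is an ∞/∞ indeterminate form.

Apply L'Hôpital's rule: differentiate numerator and denominator separately.
  f(x) = 4·x^2 + 3·x   ⇒   f'(x) = 8·x + 3
  g(x) = 4·x   ⇒   g'(x) = 4
  lim(x→∞) f'(x)/g'(x) = lim(x→∞) (8·x + 3)/(4)
  = ∞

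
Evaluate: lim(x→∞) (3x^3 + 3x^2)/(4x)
This is an ∞/∞ indeterminate form.

Apply L'Hôpital's rule: differentiate numerator and denominator separately.
  f(x) = 3·x^3 + 3·x^2   ⇒   f'(x) = 9·x^2 + 6·x
  g(x) = 4·x   ⇒   g'(x) = 4
  lim(x→∞) f'(x)/g'(x) = lim(x→∞) (9·x^2 + 6·x)/(4)
  = ∞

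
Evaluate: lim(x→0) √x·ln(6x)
This is a 0·∞ indeterminate form.

Rewrite 0·∞ as a quotient (0/0 or ∞/∞ form), then apply L'Hôpital's rule:
  lim(x→0) √x·ln(6x) = 0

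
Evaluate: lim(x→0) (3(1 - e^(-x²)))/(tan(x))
This is a 0/0 indeterminate form.

Apply L'Hôpital's rule: differentiate numerator and denominator separately.
  f(x) = 3 - 3·e^(-x^2)   ⇒   f'(x) = 6·x·e^(-x^2)
  g(x) = tan(x)   ⇒   g'(x) = tan(x)^2 + 1
  lim(x→0) f'(x)/g'(x) = lim(x→0) (6·x·e^(-x^2))/(tan(x)^2 + 1)
  = 0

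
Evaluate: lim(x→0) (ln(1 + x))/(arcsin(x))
This is a 0/0 indeterminate form.

Apply L'Hôpital's rule: differentiate numerator and denominator separately.
  f(x) = ln(x + 1)   ⇒   f'(x) = 1/(x + 1)
  g(x) = asin(x)   ⇒   g'(x) = 1/sqrt(1 - x^2)
  lim(x→0) f'(x)/g'(x) = lim(x→0) (1/(x + 1))/(1/sqrt(1 - x^2))
  = 1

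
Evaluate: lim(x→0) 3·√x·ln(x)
This is a 0·∞ indeterminate form.

Rewrite 0·∞ as a quotient (0/0 or ∞/∞ form), then apply L'Hôpital's rule:
  lim(x→0) 3·√x·ln(x) = 0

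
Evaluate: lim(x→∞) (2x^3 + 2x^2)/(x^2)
This is an ∞/∞ indeterminate form.

Apply L'Hôpital's rule: differentiate numerator and denominator separately.
  f(x) = 2·x^3 + 2·x^2   ⇒   f'(x) = 6·x^2 + 4·x
  g(x) = x^2   ⇒   g'(x) = 2·x
  lim(x→∞) f'(x)/g'(x) = lim(x→∞) (6·x^2 + 4·x)/(2·x)
  = ∞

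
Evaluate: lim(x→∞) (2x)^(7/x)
This is an exponential indeterminate form.

For exponential indeterminate forms, take the natural log:
  Let L = lim(x→∞) (2x)^(7/x)
  Then ln(L) = lim(x→∞) [exponent × ln(base)]
  Evaluate using L'Hôpital or standard limits, then exponentiate.
  L = 1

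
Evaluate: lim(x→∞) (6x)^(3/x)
This is an exponential indeterminate form.

For exponential indeterminate forms, take the natural log:
  Let L = lim(x→∞) (6x)^(3/x)
  Then ln(L) = lim(x→∞) [exponent × ln(base)]
  Evaluate using L'Hôpital or standard limits, then exponentiate.
  L = 1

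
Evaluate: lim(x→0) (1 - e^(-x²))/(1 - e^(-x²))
This is a 0/0 indeterminate form.

Apply L'Hôpital's rule: differentiate numerator and denominator separately.
  f(x) = 1 - e^(-x^2)   ⇒   f'(x) = 2·x·e^(-x^2)
  g(x) = 1 - e^(-x^2)   ⇒   g'(x) = 2·x·e^(-x^2)
  lim(x→0) f'(x)/g'(x) = lim(x→0) (2·x·e^(-x^2))/(2·x·e^(-x^2))
  = 1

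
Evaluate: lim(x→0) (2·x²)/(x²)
This is a 0/0 indeterminate form.

Apply L'Hôpital's rule: differentiate numerator and denominator separately.
  f(x) = 2·x^2   ⇒   f'(x) = 4·x
  g(x) = x^2   ⇒   g'(x) = 2·x
  lim(x→0) f'(x)/g'(x) = lim(x→0) (4·x)/(2·x)
  = 2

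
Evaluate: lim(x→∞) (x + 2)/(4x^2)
This is an ∞/∞ indeterminate form.

Apply L'Hôpital's rule: differentiate numerator and denominator separately.
  f(x) = x + 2   ⇒   f'(x) = 1
  g(x) = 4·x^2   ⇒   g'(x) = 8·x
  lim(x→∞) f'(x)/g'(x) = lim(x→∞) (1)/(8·x)
  = 0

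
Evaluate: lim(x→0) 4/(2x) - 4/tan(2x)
This is an ∞-∞ indeterminate form.

Combine fractions or rationalize to convert ∞-∞ to 0/0 form:
  lim(x→0) 4/(2x) - 4/tan(2x) = 0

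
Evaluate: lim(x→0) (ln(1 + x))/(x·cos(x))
This is a 0/0 indeterminate form.

Apply L'Hôpital's rule: differentiate numerator and denominator separately.
  f(x) = ln(x + 1)   ⇒   f'(x) = 1/(x + 1)
  g(x) = x·cos(x)   ⇒   g'(x) = -x·sin(x) + cos(x)
  lim(x→0) f'(x)/g'(x) = lim(x→0) (1/(x + 1))/(-x·sin(x) + cos(x))
  = 1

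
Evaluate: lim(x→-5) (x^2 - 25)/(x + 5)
This is a standard limit.

Factor or rationalize the expression:
  lim(x→-5) (x^2 - 25)/(x + 5) = -10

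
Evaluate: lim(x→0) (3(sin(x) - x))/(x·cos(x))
This is a 0/0 indeterminate form.

Apply L'Hôpital's rule: differentiate numerator and denominator separately.
  f(x) = -3·x + 3·sin(x)   ⇒   f'(x) = 3·cos(x) - 3
  g(x) = x·cos(x)   ⇒   g'(x) = -x·sin(x) + cos(x)
  lim(x→0) f'(x)/g'(x) = lim(x→0) (3·cos(x) - 3)/(-x·sin(x) + cos(x))
  = 0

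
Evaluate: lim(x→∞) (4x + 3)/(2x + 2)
This is an ∞/∞ indeterminate form.

Apply L'Hôpital's rule: differentiate numerator and denominator separately.
  f(x) = 4·x + 3   ⇒   f'(x) = 4
  g(x) = 2·x + 2   ⇒   g'(x) = 2
  lim(x→∞) f'(x)/g'(x) = lim(x→∞) (4)/(2)
  = 2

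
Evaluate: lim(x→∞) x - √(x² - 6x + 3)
This is an ∞-∞ indeterminate form.

Combine fractions or rationalize to convert ∞-∞ to 0/0 form:
  lim(x→∞) x - √(x² - 6x + 3) = 3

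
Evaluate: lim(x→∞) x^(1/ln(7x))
This is an exponential indeterminate form.

For exponential indeterminate forms, take the natural log:
  Let L = lim(x→∞) x^(1/ln(7x))
  Then ln(L) = lim(x→∞) [exponent × ln(base)]
  Evaluate using L'Hôpital or standard limits, then exponentiate.
  L = e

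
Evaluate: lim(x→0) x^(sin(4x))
This is an exponential indeterminate form.

For exponential indeterminate forms, take the natural log:
  Let L = lim(x→0) x^(sin(4x))
  Then ln(L) = lim(x→0) [exponent × ln(base)]
  Evaluate using L'Hôpital or standard limits, then exponentiate.
  L = 1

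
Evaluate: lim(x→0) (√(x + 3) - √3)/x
This is a standard limit.

Factor or rationalize the expression:
  lim(x→0) (√(x + 3) - √3)/x = sqrt(3)/6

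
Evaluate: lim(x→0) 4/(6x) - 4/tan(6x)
This is an ∞-∞ indeterminate form.

Combine fractions or rationalize to convert ∞-∞ to 0/0 form:
  lim(x→0) 4/(6x) - 4/tan(6x) = 0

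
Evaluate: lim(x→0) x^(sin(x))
This is an exponential indeterminate form.

For exponential indeterminate forms, take the natural log:
  Let L = lim(x→0) x^(sin(x))
  Then ln(L) = lim(x→0) [exponent × ln(base)]
  Evaluate using L'Hôpital or standard limits, then exponentiate.
  L = 1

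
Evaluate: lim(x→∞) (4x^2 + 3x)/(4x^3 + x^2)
This is an ∞/∞ indeterminate form.

Apply L'Hôpital's rule: differentiate numerator and denominator separately.
  f(x) = 4·x^2 + 3·x   ⇒   f'(x) = 8·x + 3
  g(x) = 4·x^3 + x^2   ⇒   g'(x) = 12·x^2 + 2·x
  lim(x→∞) f'(x)/g'(x) = lim(x→∞) (8·x + 3)/(12·x^2 + 2·x)
  = 0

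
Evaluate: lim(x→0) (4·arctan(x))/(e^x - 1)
This is a 0/0 indeterminate form.

Apply L'Hôpital's rule: differentiate numerator and denominator separately.
  f(x) = 4·atan(x)   ⇒   f'(x) = 4/(x^2 + 1)
  g(x) = e^(x) - 1   ⇒   g'(x) = e^(x)
  lim(x→0) f'(x)/g'(x) = lim(x→0) (4/(x^2 + 1))/(e^(x))
  = 4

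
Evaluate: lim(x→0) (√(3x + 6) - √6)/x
This is a standard limit.

Factor or rationalize the expression:
  lim(x→0) (√(3x + 6) - √6)/x = sqrt(6)/4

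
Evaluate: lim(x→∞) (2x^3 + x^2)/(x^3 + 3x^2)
This is an ∞/∞ indeterminate form.

Apply L'Hôpital's rule: differentiate numerator and denominator separately.
  f(x) = 2·x^3 + x^2   ⇒   f'(x) = 6·x^2 + 2·x
  g(x) = x^3 + 3·x^2   ⇒   g'(x) = 3·x^2 + 6·x
  lim(x→∞) f'(x)/g'(x) = lim(x→∞) (6·x^2 + 2·x)/(3·x^2 + 6·x)
  = 2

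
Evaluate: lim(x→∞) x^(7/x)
This is an exponential indeterminate form.

For exponential indeterminate forms, take the natural log:
  Let L = lim(x→∞) x^(7/x)
  Then ln(L) = lim(x→∞) [exponent × ln(base)]
  Evaluate using L'Hôpital or standard limits, then exponentiate.
  L = 1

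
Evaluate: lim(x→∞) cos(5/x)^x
This is an exponential indeterminate form.

For exponential indeterminate forms, take the natural log:
  Let L = lim(x→∞) cos(5/x)^x
  Then ln(L) = lim(x→∞) [exponent × ln(base)]
  Evaluate using L'Hôpital or standard limits, then exponentiate.
  L = 1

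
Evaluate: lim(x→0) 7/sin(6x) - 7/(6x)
This is an ∞-∞ indeterminate form.

Combine fractions or rationalize to convert ∞-∞ to 0/0 form:
  lim(x→0) 7/sin(6x) - 7/(6x) = 0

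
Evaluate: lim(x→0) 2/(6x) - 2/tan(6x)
This is an ∞-∞ indeterminate form.

Combine fractions or rationalize to convert ∞-∞ to 0/0 form:
  lim(x→0) 2/(6x) - 2/tan(6x) = 0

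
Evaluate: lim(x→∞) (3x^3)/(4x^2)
This is an ∞/∞ indeterminate form.

Apply L'Hôpital's rule: differentiate numerator and denominator separately.
  f(x) = 3·x^3   ⇒   f'(x) = 9·x^2
  g(x) = 4·x^2   ⇒   g'(x) = 8·x
  lim(x→∞) f'(x)/g'(x) = lim(x→∞) (9·x^2)/(8·x)
  = ∞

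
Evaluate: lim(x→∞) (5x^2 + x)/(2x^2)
This is an ∞/∞ indeterminate form.

Apply L'Hôpital's rule: differentiate numerator and denominator separately.
  f(x) = 5·x^2 + x   ⇒   f'(x) = 10·x + 1
  g(x) = 2·x^2   ⇒   g'(x) = 4·x
  lim(x→∞) f'(x)/g'(x) = lim(x→∞) (10·x + 1)/(4·x)
  = 5/2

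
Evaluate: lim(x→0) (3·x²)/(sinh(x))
This is a 0/0 indeterminate form.

Apply L'Hôpital's rule: differentiate numerator and denominator separately.
  f(x) = 3·x^2   ⇒   f'(x) = 6·x
  g(x) = sinh(x)   ⇒   g'(x) = cosh(x)
  lim(x→0) f'(x)/g'(x) = lim(x→0) (6·x)/(cosh(x))
  = 0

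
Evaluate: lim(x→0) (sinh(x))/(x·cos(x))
This is a 0/0 indeterminate form.

Apply L'Hôpital's rule: differentiate numerator and denominator separately.
  f(x) = sinh(x)   ⇒   f'(x) = cosh(x)
  g(x) = x·cos(x)   ⇒   g'(x) = -x·sin(x) + cos(x)
  lim(x→0) f'(x)/g'(x) = lim(x→0) (cosh(x))/(-x·sin(x) + cos(x))
  = 1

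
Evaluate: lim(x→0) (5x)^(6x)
This is an exponential indeterminate form.

For exponential indeterminate forms, take the natural log:
  Let L = lim(x→0) (5x)^(6x)
  Then ln(L) = lim(x→0) [exponent × ln(base)]
  Evaluate using L'Hôpital or standard limits, then exponentiate.
  L = 1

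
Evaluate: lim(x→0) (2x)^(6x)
This is an exponential indeterminate form.

For exponential indeterminate forms, take the natural log:
  Let L = lim(x→0) (2x)^(6x)
  Then ln(L) = lim(x→0) [exponent × ln(base)]
  Evaluate using L'Hôpital or standard limits, then exponentiate.
  L = 1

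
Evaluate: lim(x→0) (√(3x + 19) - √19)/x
This is a standard limit.

Factor or rationalize the expression:
  lim(x→0) (√(3x + 19) - √19)/x = 3·sqrt(19)/38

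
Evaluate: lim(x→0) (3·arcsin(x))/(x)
This is a 0/0 indeterminate form.

Apply L'Hôpital's rule: differentiate numerator and denominator separately.
  f(x) = 3·asin(x)   ⇒   f'(x) = 3/sqrt(1 - x^2)
  g(x) = x   ⇒   g'(x) = 1
  lim(x→0) f'(x)/g'(x) = lim(x→0) (3/sqrt(1 - x^2))/(1)
  = 3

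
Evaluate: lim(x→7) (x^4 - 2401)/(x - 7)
This is a standard limit.

Factor or rationalize the expression:
  lim(x→7) (x^4 - 2401)/(x - 7) = 1372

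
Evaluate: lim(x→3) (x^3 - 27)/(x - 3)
This is a standard limit.

Factor or rationalize the expression:
  lim(x→3) (x^3 - 27)/(x - 3) = 27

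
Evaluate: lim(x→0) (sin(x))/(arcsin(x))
This is a 0/0 indeterminate form.

Apply L'Hôpital's rule: differentiate numerator and denominator separately.
  f(x) = sin(x)   ⇒   f'(x) = cos(x)
  g(x) = asin(x)   ⇒   g'(x) = 1/sqrt(1 - x^2)
  lim(x→0) f'(x)/g'(x) = lim(x→0) (cos(x))/(1/sqrt(1 - x^2))
  = 1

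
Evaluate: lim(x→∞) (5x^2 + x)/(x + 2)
This is an ∞/∞ indeterminate form.

Apply L'Hôpital's rule: differentiate numerator and denominator separately.
  f(x) = 5·x^2 + x   ⇒   f'(x) = 10·x + 1
  g(x) = x + 2   ⇒   g'(x) = 1
  lim(x→∞) f'(x)/g'(x) = lim(x→∞) (10·x + 1)/(1)
  = ∞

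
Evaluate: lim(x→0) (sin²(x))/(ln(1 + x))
This is a 0/0 indeterminate form.

Apply L'Hôpital's rule: differentiate numerator and denominator separately.
  f(x) = sin(x)^2   ⇒   f'(x) = 2·sin(x)·cos(x)
  g(x) = ln(x + 1)   ⇒   g'(x) = 1/(x + 1)
  lim(x→0) f'(x)/g'(x) = lim(x→0) (2·sin(x)·cos(x))/(1/(x + 1))
  = 0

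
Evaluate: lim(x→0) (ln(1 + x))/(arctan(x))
This is a 0/0 indeterminate form.

Apply L'Hôpital's rule: differentiate numerator and denominator separately.
  f(x) = ln(x + 1)   ⇒   f'(x) = 1/(x + 1)
  g(x) = atan(x)   ⇒   g'(x) = 1/(x^2 + 1)
  lim(x→0) f'(x)/g'(x) = lim(x→0) (1/(x + 1))/(1/(x^2 + 1))
  = 1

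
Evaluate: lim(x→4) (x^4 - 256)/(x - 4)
This is a standard limit.

Factor or rationalize the expression:
  lim(x→4) (x^4 - 256)/(x - 4) = 256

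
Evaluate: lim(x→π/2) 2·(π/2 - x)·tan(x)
This is a 0·∞ indeterminate form.

Rewrite 0·∞ as a quotient (0/0 or ∞/∞ form), then apply L'Hôpital's rule:
  lim(x→π/2) 2·(π/2 - x)·tan(x) = 2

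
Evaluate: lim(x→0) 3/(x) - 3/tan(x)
This is an ∞-∞ indeterminate form.

Combine fractions or rationalize to convert ∞-∞ to 0/0 form:
  lim(x→0) 3/(x) - 3/tan(x) = 0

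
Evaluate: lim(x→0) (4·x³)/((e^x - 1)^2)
This is a 0/0 indeterminate form.

Apply L'Hôpital's rule: differentiate numerator and denominator separately.
  f(x) = 4·x^3   ⇒   f'(x) = 12·x^2
  g(x) = (e^(x) - 1)^2   ⇒   g'(x) = 2·(e^(x) - 1)·e^(x)
  lim(x→0) f'(x)/g'(x) = lim(x→0) (12·x^2)/(2·(e^(x) - 1)·e^(x))
  = 0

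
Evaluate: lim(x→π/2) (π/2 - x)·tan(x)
This is a 0·∞ indeterminate form.

Rewrite 0·∞ as a quotient (0/0 or ∞/∞ form), then apply L'Hôpital's rule:
  lim(x→π/2) (π/2 - x)·tan(x) = 1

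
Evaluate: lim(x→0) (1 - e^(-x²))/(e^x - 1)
This is a 0/0 indeterminate form.

Apply L'Hôpital's rule: differentiate numerator and denominator separately.
  f(x) = 1 - e^(-x^2)   ⇒   f'(x) = 2·x·e^(-x^2)
  g(x) = e^(x) - 1   ⇒   g'(x) = e^(x)
  lim(x→0) f'(x)/g'(x) = lim(x→0) (2·x·e^(-x^2))/(e^(x))
  = 0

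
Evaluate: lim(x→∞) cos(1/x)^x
This is an exponential indeterminate form.

For exponential indeterminate forms, take the natural log:
  Let L = lim(x→∞) cos(1/x)^x
  Then ln(L) = lim(x→∞) [exponent × ln(base)]
  Evaluate using L'Hôpital or standard limits, then exponentiate.
  L = 1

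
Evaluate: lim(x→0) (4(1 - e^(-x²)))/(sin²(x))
This is a 0/0 indeterminate form.

Apply L'Hôpital's rule: differentiate numerator and denominator separately.
  f(x) = 4 - 4·e^(-x^2)   ⇒   f'(x) = 8·x·e^(-x^2)
  g(x) = sin(x)^2   ⇒   g'(x) = 2·sin(x)·cos(x)
  lim(x→0) f'(x)/g'(x) = lim(x→0) (8·x·e^(-x^2))/(2·sin(x)·cos(x))
  = 4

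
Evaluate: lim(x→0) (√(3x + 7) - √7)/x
This is a standard limit.

Factor or rationalize the expression:
  lim(x→0) (√(3x + 7) - √7)/x = 3·sqrt(7)/14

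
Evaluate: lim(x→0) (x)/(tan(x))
This is a 0/0 indeterminate form.

Apply L'Hôpital's rule: differentiate numerator and denominator separately.
  f(x) = x   ⇒   f'(x) = 1
  g(x) = tan(x)   ⇒   g'(x) = tan(x)^2 + 1
  lim(x→0) f'(x)/g'(x) = lim(x→0) (1)/(tan(x)^2 + 1)
  = 1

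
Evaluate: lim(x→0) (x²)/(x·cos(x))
This is a 0/0 indeterminate form.

Apply L'Hôpital's rule: differentiate numerator and denominator separately.
  f(x) = x^2   ⇒   f'(x) = 2·x
  g(x) = x·cos(x)   ⇒   g'(x) = -x·sin(x) + cos(x)
  lim(x→0) f'(x)/g'(x) = lim(x→0) (2·x)/(-x·sin(x) + cos(x))
  = 0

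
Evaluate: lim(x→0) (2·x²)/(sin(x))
This is a 0/0 indeterminate form.

Apply L'Hôpital's rule: differentiate numerator and denominator separately.
  f(x) = 2·x^2   ⇒   f'(x) = 4·x
  g(x) = sin(x)   ⇒   g'(x) = cos(x)
  lim(x→0) f'(x)/g'(x) = lim(x→0) (4·x)/(cos(x))
  = 0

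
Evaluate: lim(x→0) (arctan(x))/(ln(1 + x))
This is a 0/0 indeterminate form.

Apply L'Hôpital's rule: differentiate numerator and denominator separately.
  f(x) = atan(x)   ⇒   f'(x) = 1/(x^2 + 1)
  g(x) = ln(x + 1)   ⇒   g'(x) = 1/(x + 1)
  lim(x→0) f'(x)/g'(x) = lim(x→0) (1/(x^2 + 1))/(1/(x + 1))
  = 1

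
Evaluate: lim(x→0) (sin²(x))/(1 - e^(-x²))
This is a 0/0 indeterminate form.

Apply L'Hôpital's rule: differentiate numerator and denominator separately.
  f(x) = sin(x)^2   ⇒   f'(x) = 2·sin(x)·cos(x)
  g(x) = 1 - e^(-x^2)   ⇒   g'(x) = 2·x·e^(-x^2)
  lim(x→0) f'(x)/g'(x) = lim(x→0) (2·sin(x)·cos(x))/(2·x·e^(-x^2))
  = 1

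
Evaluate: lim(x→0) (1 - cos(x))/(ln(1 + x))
This is a 0/0 indeterminate form.

Apply L'Hôpital's rule: differentiate numerator and denominator separately.
  f(x) = 1 - cos(x)   ⇒   f'(x) = sin(x)
  g(x) = ln(x + 1)   ⇒   g'(x) = 1/(x + 1)
  lim(x→0) f'(x)/g'(x) = lim(x→0) (sin(x))/(1/(x + 1))
  = 0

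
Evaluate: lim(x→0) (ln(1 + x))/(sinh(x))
This is a 0/0 indeterminate form.

Apply L'Hôpital's rule: differentiate numerator and denominator separately.
  f(x) = ln(x + 1)   ⇒   f'(x) = 1/(x + 1)
  g(x) = sinh(x)   ⇒   g'(x) = cosh(x)
  lim(x→0) f'(x)/g'(x) = lim(x→0) (1/(x + 1))/(cosh(x))
  = 1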